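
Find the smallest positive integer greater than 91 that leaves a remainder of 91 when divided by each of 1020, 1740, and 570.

562111

N − 91 must be a common multiple of 1020, 1740, and 570.
1020 = 2^2 × 3 × 5 × 17
1740 = 2^2 × 3 × 5 × 29
570 = 2 × 3 × 5 × 19
LCM(1020, 1740, 570) = 2^2 × 3 × 5 × 17 × 19 × 29 = 562020.
Smallest N > 91 is LCM + 91 = 562020 + 91 = 562111.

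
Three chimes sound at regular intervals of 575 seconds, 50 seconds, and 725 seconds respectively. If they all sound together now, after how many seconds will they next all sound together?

The first simultaneous occurrence is after LCM of the individual periods.
575 = 5^2 × 23
50 = 2 × 5^2
725 = 5^2 × 29
LCM(575, 50, 725) = 2 × 5^2 × 23 × 29 = 33350.

33350 seconds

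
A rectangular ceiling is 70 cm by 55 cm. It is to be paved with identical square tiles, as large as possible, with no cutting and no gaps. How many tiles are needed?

154

Tile side = gcd(70, 55).
70 = 2 × 5 × 7
55 = 5 × 11
gcd(70, 55) = 5.
Tiles: (70/5) × (55/5) = 14 × 11 = 154.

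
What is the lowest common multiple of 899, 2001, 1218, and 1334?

899 = 29 × 31
2001 = 3 × 23 × 29
1218 = 2 × 3 × 7 × 29
1334 = 2 × 23 × 29
LCM(899, 2001, 1218, 1334) = 2 × 3 × 7 × 23 × 29 × 31 = 868434.

868434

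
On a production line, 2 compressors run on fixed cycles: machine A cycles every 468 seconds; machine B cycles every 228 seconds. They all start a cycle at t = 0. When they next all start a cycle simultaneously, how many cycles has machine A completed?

The first common completion time is the LCM of the periods.
468 = 2^2 × 3^2 × 13
228 = 2^2 × 3 × 19
LCM(468, 228) = 2^2 × 3^2 × 13 × 19 = 8892.
Cycles for period 468: 8892 / 468 = 19.

19 cycles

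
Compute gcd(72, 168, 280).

72 = 2^3 × 3^2
168 = 2^3 × 3 × 7
280 = 2^3 × 5 × 7
gcd(72, 168, 280) = 2^3 = 8.

8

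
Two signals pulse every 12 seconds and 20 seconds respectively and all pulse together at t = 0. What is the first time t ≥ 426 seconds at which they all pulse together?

Joint pulses occur at multiples of LCM(12, 20).
12 = 2^2 × 3
20 = 2^2 × 5
LCM(12, 20) = 2^2 × 3 × 5 = 60.
Smallest multiple of 60 that is ≥ 426: ⌈426/60⌉ × 60 = 8 × 60 = 480.

480 seconds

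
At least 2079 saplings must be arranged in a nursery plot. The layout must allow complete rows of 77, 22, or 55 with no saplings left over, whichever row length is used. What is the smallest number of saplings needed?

The number of saplings must be a common multiple of 77, 22, and 55, so a multiple of their LCM.
77 = 7 × 11
22 = 2 × 11
55 = 5 × 11
LCM(77, 22, 55) = 2 × 5 × 7 × 11 = 770.
Smallest multiple of 770 that is ≥ 2079: ⌈2079/770⌉ × 770 = 3 × 770 = 2310.

2310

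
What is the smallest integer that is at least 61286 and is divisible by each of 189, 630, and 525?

The integer must be a common multiple of 189, 630, and 525, so a multiple of their LCM.
189 = 3^3 × 7
630 = 2 × 3^2 × 5 × 7
525 = 3 × 5^2 × 7
LCM(189, 630, 525) = 2 × 3^3 × 5^2 × 7 = 9450.
Smallest multiple of 9450 that is ≥ 61286: ⌈61286/9450⌉ × 9450 = 7 × 9450 = 66150.

66150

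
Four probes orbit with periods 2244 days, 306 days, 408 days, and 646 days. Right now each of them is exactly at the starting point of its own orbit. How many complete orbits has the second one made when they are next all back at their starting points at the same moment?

836 orbits

The first common completion time is the LCM of the periods.
2244 = 2^2 × 3 × 11 × 17
306 = 2 × 3^2 × 17
408 = 2^3 × 3 × 17
646 = 2 × 17 × 19
LCM(2244, 306, 408, 646) = 2^3 × 3^2 × 11 × 17 × 19 = 255816.
Orbits for period 306: 255816 / 306 = 836.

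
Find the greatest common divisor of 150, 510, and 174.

150 = 2 × 3 × 5^2
510 = 2 × 3 × 5 × 17
174 = 2 × 3 × 29
gcd(150, 510, 174) = 2 × 3 = 6.

6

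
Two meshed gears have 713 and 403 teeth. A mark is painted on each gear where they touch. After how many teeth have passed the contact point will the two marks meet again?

9269 teeth

They coincide at every common multiple of the periods; the first is the LCM.
713 = 23 × 31
403 = 13 × 31
LCM(713, 403) = 13 × 23 × 31 = 9269.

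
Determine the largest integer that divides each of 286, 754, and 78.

26

286 = 2 × 11 × 13
754 = 2 × 13 × 29
78 = 2 × 3 × 13
gcd(286, 754, 78) = 2 × 13 = 26.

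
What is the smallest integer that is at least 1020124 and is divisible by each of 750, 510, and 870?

1109250

The integer must be a common multiple of 750, 510, and 870, so a multiple of their LCM.
750 = 2 × 3 × 5^3
510 = 2 × 3 × 5 × 17
870 = 2 × 3 × 5 × 29
LCM(750, 510, 870) = 2 × 3 × 5^3 × 17 × 29 = 369750.
Smallest multiple of 369750 that is ≥ 1020124: ⌈1020124/369750⌉ × 369750 = 3 × 369750 = 1109250.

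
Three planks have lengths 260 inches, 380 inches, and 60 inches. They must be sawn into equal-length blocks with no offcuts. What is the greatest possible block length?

The block length must divide every plank, so the greatest is gcd(260, 380, 60).
260 = 2^2 × 5 × 13
380 = 2^2 × 5 × 19
60 = 2^2 × 3 × 5
gcd(260, 380, 60) = 2^2 × 5 = 20.

20 inches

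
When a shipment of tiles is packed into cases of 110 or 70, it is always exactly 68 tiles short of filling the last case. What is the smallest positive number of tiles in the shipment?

Being 68 short of a full case of size k means N ≡ −68 (mod k), i.e. N + 68 is a multiple of each size.
110 = 2 × 5 × 11
70 = 2 × 5 × 7
LCM(110, 70) = 2 × 5 × 7 × 11 = 770.
Smallest positive N is 770 − 68 = 702.

702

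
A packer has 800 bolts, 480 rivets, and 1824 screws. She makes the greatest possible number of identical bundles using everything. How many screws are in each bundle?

Number of bundles = gcd(800, 480, 1824).
800 = 2^5 × 5^2
480 = 2^5 × 3 × 5
1824 = 2^5 × 3 × 19
gcd(800, 480, 1824) = 2^5 = 32.
screws per bundle = 1824 / 32 = 57.

57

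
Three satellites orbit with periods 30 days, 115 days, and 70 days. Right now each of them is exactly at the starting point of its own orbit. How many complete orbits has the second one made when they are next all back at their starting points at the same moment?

All finish a whole number of cycles simultaneously at t = LCM of the periods.
30 = 2 × 3 × 5
115 = 5 × 23
70 = 2 × 5 × 7
LCM(30, 115, 70) = 2 × 3 × 5 × 7 × 23 = 4830.
Orbits for period 115: 4830 / 115 = 42.

42 orbits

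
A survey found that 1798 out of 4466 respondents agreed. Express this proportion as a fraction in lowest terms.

1798 = 2 × 29 × 31
4466 = 2 × 7 × 11 × 29
gcd(1798, 4466) = 2 × 29 = 58.
Divide numerator and denominator by 58: 1798/4466 = 31/77.

31/77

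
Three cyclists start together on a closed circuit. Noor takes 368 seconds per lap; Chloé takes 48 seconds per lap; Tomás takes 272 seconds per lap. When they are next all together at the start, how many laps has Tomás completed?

All finish a whole number of cycles simultaneously at t = LCM of the periods.
368 = 2^4 × 23
48 = 2^4 × 3
272 = 2^4 × 17
LCM(368, 48, 272) = 2^4 × 3 × 17 × 23 = 18768.
Laps for period 272: 18768 / 272 = 69.

69 laps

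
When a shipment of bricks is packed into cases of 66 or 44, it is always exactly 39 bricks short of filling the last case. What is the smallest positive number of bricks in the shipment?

Being 39 short of a full case of size k means N ≡ −39 (mod k), i.e. N + 39 is a multiple of each size.
66 = 2 × 3 × 11
44 = 2^2 × 11
LCM(66, 44) = 2^2 × 3 × 11 = 132.
Smallest positive N is 132 − 39 = 93.

93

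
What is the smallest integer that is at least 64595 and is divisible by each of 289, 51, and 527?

The integer must be a common multiple of 289, 51, and 527, so a multiple of their LCM.
289 = 17^2
51 = 3 × 17
527 = 17 × 31
LCM(289, 51, 527) = 3 × 17^2 × 31 = 26877.
Smallest multiple of 26877 that is ≥ 64595: ⌈64595/26877⌉ × 26877 = 3 × 26877 = 80631.

80631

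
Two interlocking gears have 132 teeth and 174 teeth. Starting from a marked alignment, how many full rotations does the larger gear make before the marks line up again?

They are all back at their starting positions together after one LCM of the periods.
132 = 2^2 × 3 × 11
174 = 2 × 3 × 29
LCM(132, 174) = 2^2 × 3 × 11 × 29 = 3828.
Rotations for period 174: 3828 / 174 = 22.

22 rotations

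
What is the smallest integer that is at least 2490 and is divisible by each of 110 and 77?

The integer must be a common multiple of 110 and 77, so a multiple of their LCM.
110 = 2 × 5 × 11
77 = 7 × 11
LCM(110, 77) = 2 × 5 × 7 × 11 = 770.
Smallest multiple of 770 that is ≥ 2490: ⌈2490/770⌉ × 770 = 4 × 770 = 3080.

3080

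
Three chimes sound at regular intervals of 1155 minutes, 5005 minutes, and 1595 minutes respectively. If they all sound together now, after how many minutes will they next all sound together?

435435 minutes

The first simultaneous occurrence is after LCM of the individual periods.
1155 = 3 × 5 × 7 × 11
5005 = 5 × 7 × 11 × 13
1595 = 5 × 11 × 29
LCM(1155, 5005, 1595) = 3 × 5 × 7 × 11 × 13 × 29 = 435435.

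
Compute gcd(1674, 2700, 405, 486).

27

1674 = 2 × 3^3 × 31
2700 = 2^2 × 3^3 × 5^2
405 = 3^4 × 5
486 = 2 × 3^5
gcd(1674, 2700, 405, 486) = 3^3 = 27.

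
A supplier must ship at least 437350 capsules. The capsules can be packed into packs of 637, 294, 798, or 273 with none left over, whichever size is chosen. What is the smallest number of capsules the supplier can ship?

The number of capsules must be a common multiple of 637, 294, 798, and 273, so a multiple of their LCM.
637 = 7^2 × 13
294 = 2 × 3 × 7^2
798 = 2 × 3 × 7 × 19
273 = 3 × 7 × 13
LCM(637, 294, 798, 273) = 2 × 3 × 7^2 × 13 × 19 = 72618.
Smallest multiple of 72618 that is ≥ 437350: ⌈437350/72618⌉ × 72618 = 7 × 72618 = 508326.

508326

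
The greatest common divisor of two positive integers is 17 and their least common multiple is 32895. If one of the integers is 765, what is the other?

731

For two integers, gcd × lcm = product, so the other is (17 × 32895) / 765 = 559215 / 765 = 731.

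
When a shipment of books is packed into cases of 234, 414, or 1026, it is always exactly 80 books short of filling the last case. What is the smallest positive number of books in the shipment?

306694

Being 80 short of a full case of size k means N ≡ −80 (mod k), i.e. N + 80 is a multiple of each size.
234 = 2 × 3^2 × 13
414 = 2 × 3^2 × 23
1026 = 2 × 3^3 × 19
LCM(234, 414, 1026) = 2 × 3^3 × 13 × 19 × 23 = 306774.
Smallest positive N is 306774 − 80 = 306694.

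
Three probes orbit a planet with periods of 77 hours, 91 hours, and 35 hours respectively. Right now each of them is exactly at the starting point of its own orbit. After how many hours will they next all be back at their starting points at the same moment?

The first simultaneous occurrence is after LCM of the individual periods.
77 = 7 × 11
91 = 7 × 13
35 = 5 × 7
LCM(77, 91, 35) = 5 × 7 × 11 × 13 = 5005.

5005 hours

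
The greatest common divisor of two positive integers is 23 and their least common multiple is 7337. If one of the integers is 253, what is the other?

For two integers, gcd × lcm = product, so the other is (23 × 7337) / 253 = 168751 / 253 = 667.

667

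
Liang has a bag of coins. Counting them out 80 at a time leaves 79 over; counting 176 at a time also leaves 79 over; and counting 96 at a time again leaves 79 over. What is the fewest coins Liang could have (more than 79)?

5359

N − 79 must be a common multiple of 80, 176, and 96.
80 = 2^4 × 5
176 = 2^4 × 11
96 = 2^5 × 3
LCM(80, 176, 96) = 2^5 × 3 × 5 × 11 = 5280.
Smallest N > 79 is LCM + 79 = 5280 + 79 = 5359.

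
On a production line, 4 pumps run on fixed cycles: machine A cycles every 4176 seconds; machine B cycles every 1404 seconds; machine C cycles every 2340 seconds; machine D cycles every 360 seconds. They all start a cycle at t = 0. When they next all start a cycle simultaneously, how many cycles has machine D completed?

They are all back at their starting positions together after one LCM of the periods.
4176 = 2^4 × 3^2 × 29
1404 = 2^2 × 3^3 × 13
2340 = 2^2 × 3^2 × 5 × 13
360 = 2^3 × 3^2 × 5
LCM(4176, 1404, 2340, 360) = 2^4 × 3^3 × 5 × 13 × 29 = 814320.
Cycles for period 360: 814320 / 360 = 2262.

2262 cycles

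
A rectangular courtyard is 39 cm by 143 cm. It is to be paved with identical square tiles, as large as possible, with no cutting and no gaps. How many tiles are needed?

33

Tile side = gcd(39, 143).
39 = 3 × 13
143 = 11 × 13
gcd(39, 143) = 13.
Tiles: (39/13) × (143/13) = 3 × 11 = 33.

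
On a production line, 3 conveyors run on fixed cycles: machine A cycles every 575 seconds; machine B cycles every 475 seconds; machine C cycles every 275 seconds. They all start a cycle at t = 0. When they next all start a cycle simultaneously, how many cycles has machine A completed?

209 cycles

All finish a whole number of cycles simultaneously at t = LCM of the periods.
575 = 5^2 × 23
475 = 5^2 × 19
275 = 5^2 × 11
LCM(575, 475, 275) = 5^2 × 11 × 19 × 23 = 120175.
Cycles for period 575: 120175 / 575 = 209.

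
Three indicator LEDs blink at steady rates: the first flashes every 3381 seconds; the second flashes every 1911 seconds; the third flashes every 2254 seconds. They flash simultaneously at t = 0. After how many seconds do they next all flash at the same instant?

87906 seconds

They coincide at every common multiple of the periods; the first is the LCM.
3381 = 3 × 7^2 × 23
1911 = 3 × 7^2 × 13
2254 = 2 × 7^2 × 23
LCM(3381, 1911, 2254) = 2 × 3 × 7^2 × 13 × 23 = 87906.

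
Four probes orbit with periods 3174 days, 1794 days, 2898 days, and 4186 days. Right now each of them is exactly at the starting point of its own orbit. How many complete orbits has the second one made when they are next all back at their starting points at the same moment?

483 orbits

The first common completion time is the LCM of the periods.
3174 = 2 × 3 × 23^2
1794 = 2 × 3 × 13 × 23
2898 = 2 × 3^2 × 7 × 23
4186 = 2 × 7 × 13 × 23
LCM(3174, 1794, 2898, 4186) = 2 × 3^2 × 7 × 13 × 23^2 = 866502.
Orbits for period 1794: 866502 / 1794 = 483.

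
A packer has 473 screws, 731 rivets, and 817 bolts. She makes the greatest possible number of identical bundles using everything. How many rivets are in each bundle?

Number of bundles = gcd(473, 731, 817).
473 = 11 × 43
731 = 17 × 43
817 = 19 × 43
gcd(473, 731, 817) = 43.
rivets per bundle = 731 / 43 = 17.

17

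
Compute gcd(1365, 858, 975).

1365 = 3 × 5 × 7 × 13
858 = 2 × 3 × 11 × 13
975 = 3 × 5^2 × 13
gcd(1365, 858, 975) = 3 × 13 = 39.

39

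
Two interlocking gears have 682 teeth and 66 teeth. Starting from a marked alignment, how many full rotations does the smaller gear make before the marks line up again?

They are all back at their starting positions together after one LCM of the periods.
682 = 2 × 11 × 31
66 = 2 × 3 × 11
LCM(682, 66) = 2 × 3 × 11 × 31 = 2046.
Rotations for period 66: 2046 / 66 = 31.

31 rotations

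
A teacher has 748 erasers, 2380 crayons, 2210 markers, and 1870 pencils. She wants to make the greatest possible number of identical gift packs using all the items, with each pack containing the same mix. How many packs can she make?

34 packs

The pack count must divide each quantity, so the greatest is gcd(748, 2380, 2210, 1870).
748 = 2^2 × 11 × 17
2380 = 2^2 × 5 × 7 × 17
2210 = 2 × 5 × 13 × 17
1870 = 2 × 5 × 11 × 17
gcd(748, 2380, 2210, 1870) = 2 × 17 = 34.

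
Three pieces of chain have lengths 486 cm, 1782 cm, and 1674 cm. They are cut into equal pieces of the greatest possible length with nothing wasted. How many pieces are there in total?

Piece length = gcd(486, 1782, 1674).
486 = 2 × 3^5
1782 = 2 × 3^4 × 11
1674 = 2 × 3^3 × 31
gcd(486, 1782, 1674) = 2 × 3^3 = 54.
Total pieces = 486/54 + 1782/54 + 1674/54 = 9 + 33 + 31 = 73.

73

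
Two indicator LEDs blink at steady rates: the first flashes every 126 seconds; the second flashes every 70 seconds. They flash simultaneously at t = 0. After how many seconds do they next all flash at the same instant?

630 seconds

We need the least common multiple of the intervals.
126 = 2 × 3^2 × 7
70 = 2 × 5 × 7
LCM(126, 70) = 2 × 3^2 × 5 × 7 = 630.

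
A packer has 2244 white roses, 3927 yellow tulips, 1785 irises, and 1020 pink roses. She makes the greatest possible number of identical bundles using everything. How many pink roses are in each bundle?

Number of bundles = gcd(2244, 3927, 1785, 1020).
2244 = 2^2 × 3 × 11 × 17
3927 = 3 × 7 × 11 × 17
1785 = 3 × 5 × 7 × 17
1020 = 2^2 × 3 × 5 × 17
gcd(2244, 3927, 1785, 1020) = 3 × 17 = 51.
pink roses per bundle = 1020 / 51 = 20.

20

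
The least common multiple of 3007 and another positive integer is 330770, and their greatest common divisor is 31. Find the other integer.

gcd × lcm = product of the two integers, so the other integer is (31 × 330770) / 3007 = 3410.

3410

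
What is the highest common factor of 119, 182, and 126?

7

119 = 7 × 17
182 = 2 × 7 × 13
126 = 2 × 3^2 × 7
gcd(119, 182, 126) = 7.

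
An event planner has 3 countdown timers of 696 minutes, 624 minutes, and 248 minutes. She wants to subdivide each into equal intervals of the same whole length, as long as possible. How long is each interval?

8 minutes

The interval must divide each timer length; the longest such is the gcd.
696 = 2^3 × 3 × 29
624 = 2^4 × 3 × 13
248 = 2^3 × 31
gcd(696, 624, 248) = 2^3 = 8.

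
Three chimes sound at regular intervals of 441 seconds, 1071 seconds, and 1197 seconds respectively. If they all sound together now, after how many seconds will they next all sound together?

We need the least common multiple of the intervals.
441 = 3^2 × 7^2
1071 = 3^2 × 7 × 17
1197 = 3^2 × 7 × 19
LCM(441, 1071, 1197) = 3^2 × 7^2 × 17 × 19 = 142443.

142443 seconds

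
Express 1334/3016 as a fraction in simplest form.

1334 = 2 × 23 × 29
3016 = 2^3 × 13 × 29
gcd(1334, 3016) = 2 × 29 = 58.
Divide numerator and denominator by 58: 1334/3016 = 23/52.

23/52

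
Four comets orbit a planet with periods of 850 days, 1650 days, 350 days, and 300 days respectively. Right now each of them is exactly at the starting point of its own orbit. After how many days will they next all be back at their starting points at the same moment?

The first simultaneous occurrence is after LCM of the individual periods.
850 = 2 × 5^2 × 17
1650 = 2 × 3 × 5^2 × 11
350 = 2 × 5^2 × 7
300 = 2^2 × 3 × 5^2
LCM(850, 1650, 350, 300) = 2^2 × 3 × 5^2 × 7 × 11 × 17 = 392700.

392700 days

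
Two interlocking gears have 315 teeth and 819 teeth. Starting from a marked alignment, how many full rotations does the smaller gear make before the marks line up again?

All finish a whole number of cycles simultaneously at t = LCM of the periods.
315 = 3^2 × 5 × 7
819 = 3^2 × 7 × 13
LCM(315, 819) = 3^2 × 5 × 7 × 13 = 4095.
Rotations for period 315: 4095 / 315 = 13.

13 rotations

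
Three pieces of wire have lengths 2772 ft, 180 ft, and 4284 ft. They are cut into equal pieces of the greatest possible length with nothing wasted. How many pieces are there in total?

201

Piece length = gcd(2772, 180, 4284).
2772 = 2^2 × 3^2 × 7 × 11
180 = 2^2 × 3^2 × 5
4284 = 2^2 × 3^2 × 7 × 17
gcd(2772, 180, 4284) = 2^2 × 3^2 = 36.
Total pieces = 2772/36 + 180/36 + 4284/36 = 77 + 5 + 119 = 201.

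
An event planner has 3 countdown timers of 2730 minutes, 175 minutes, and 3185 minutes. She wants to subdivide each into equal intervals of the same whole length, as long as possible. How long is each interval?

The interval must divide each timer length; the longest such is the gcd.
2730 = 2 × 3 × 5 × 7 × 13
175 = 5^2 × 7
3185 = 5 × 7^2 × 13
gcd(2730, 175, 3185) = 5 × 7 = 35.

35 minutes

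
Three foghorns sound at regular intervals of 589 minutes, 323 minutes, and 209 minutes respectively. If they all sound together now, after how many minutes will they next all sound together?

They coincide at every common multiple of the periods; the first is the LCM.
589 = 19 × 31
323 = 17 × 19
209 = 11 × 19
LCM(589, 323, 209) = 11 × 17 × 19 × 31 = 110143.

110143 minutes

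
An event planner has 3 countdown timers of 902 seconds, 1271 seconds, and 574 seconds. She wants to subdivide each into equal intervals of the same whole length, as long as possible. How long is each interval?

41 seconds

The interval must divide each timer length; the longest such is the gcd.
902 = 2 × 11 × 41
1271 = 31 × 41
574 = 2 × 7 × 41
gcd(902, 1271, 574) = 41.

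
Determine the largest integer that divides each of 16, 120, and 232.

8

16 = 2^4
120 = 2^3 × 3 × 5
232 = 2^3 × 29
gcd(16, 120, 232) = 2^3 = 8.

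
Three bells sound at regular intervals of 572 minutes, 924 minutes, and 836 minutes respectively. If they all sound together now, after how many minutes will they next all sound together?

228228 minutes

They coincide at every common multiple of the periods; the first is the LCM.
572 = 2^2 × 11 × 13
924 = 2^2 × 3 × 7 × 11
836 = 2^2 × 11 × 19
LCM(572, 924, 836) = 2^2 × 3 × 7 × 11 × 13 × 19 = 228228.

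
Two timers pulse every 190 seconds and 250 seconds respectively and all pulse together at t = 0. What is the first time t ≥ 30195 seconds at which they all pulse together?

Joint pulses occur at multiples of LCM(190, 250).
190 = 2 × 5 × 19
250 = 2 × 5^3
LCM(190, 250) = 2 × 5^3 × 19 = 4750.
Smallest multiple of 4750 that is ≥ 30195: ⌈30195/4750⌉ × 4750 = 7 × 4750 = 33250.

33250 seconds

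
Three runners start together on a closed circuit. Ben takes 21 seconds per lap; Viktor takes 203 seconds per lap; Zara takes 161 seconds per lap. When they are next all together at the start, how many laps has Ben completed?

667 laps

All finish a whole number of cycles simultaneously at t = LCM of the periods.
21 = 3 × 7
203 = 7 × 29
161 = 7 × 23
LCM(21, 203, 161) = 3 × 7 × 23 × 29 = 14007.
Laps for period 21: 14007 / 21 = 667.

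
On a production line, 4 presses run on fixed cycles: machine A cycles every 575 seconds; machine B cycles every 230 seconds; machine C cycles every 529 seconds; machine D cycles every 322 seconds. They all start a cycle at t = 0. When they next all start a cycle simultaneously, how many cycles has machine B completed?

805 cycles

All finish a whole number of cycles simultaneously at t = LCM of the periods.
575 = 5^2 × 23
230 = 2 × 5 × 23
529 = 23^2
322 = 2 × 7 × 23
LCM(575, 230, 529, 322) = 2 × 5^2 × 7 × 23^2 = 185150.
Cycles for period 230: 185150 / 230 = 805.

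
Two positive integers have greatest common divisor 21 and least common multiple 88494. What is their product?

1858374

For any two positive integers, gcd × lcm = product = 21 × 88494 = 1858374.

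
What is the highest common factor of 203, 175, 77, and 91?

203 = 7 × 29
175 = 5^2 × 7
77 = 7 × 11
91 = 7 × 13
gcd(203, 175, 77, 91) = 7.

7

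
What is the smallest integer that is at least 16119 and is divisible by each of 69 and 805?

16905

The integer must be a common multiple of 69 and 805, so a multiple of their LCM.
69 = 3 × 23
805 = 5 × 7 × 23
LCM(69, 805) = 3 × 5 × 7 × 23 = 2415.
Smallest multiple of 2415 that is ≥ 16119: ⌈16119/2415⌉ × 2415 = 7 × 2415 = 16905.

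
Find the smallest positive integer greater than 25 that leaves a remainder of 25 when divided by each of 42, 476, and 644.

32869

N − 25 must be a common multiple of 42, 476, and 644.
42 = 2 × 3 × 7
476 = 2^2 × 7 × 17
644 = 2^2 × 7 × 23
LCM(42, 476, 644) = 2^2 × 3 × 7 × 17 × 23 = 32844.
Smallest N > 25 is LCM + 25 = 32844 + 25 = 32869.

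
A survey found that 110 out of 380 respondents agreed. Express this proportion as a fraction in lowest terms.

110 = 2 × 5 × 11
380 = 2^2 × 5 × 19
gcd(110, 380) = 2 × 5 = 10.
Divide numerator and denominator by 10: 110/380 = 11/38.

11/38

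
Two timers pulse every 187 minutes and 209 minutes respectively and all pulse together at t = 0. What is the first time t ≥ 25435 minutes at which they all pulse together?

28424 minutes

Joint pulses occur at multiples of LCM(187, 209).
187 = 11 × 17
209 = 11 × 19
LCM(187, 209) = 11 × 17 × 19 = 3553.
Smallest multiple of 3553 that is ≥ 25435: ⌈25435/3553⌉ × 3553 = 8 × 3553 = 28424.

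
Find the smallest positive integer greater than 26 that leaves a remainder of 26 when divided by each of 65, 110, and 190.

N − 26 must be a common multiple of 65, 110, and 190.
65 = 5 × 13
110 = 2 × 5 × 11
190 = 2 × 5 × 19
LCM(65, 110, 190) = 2 × 5 × 11 × 13 × 19 = 27170.
Smallest N > 26 is LCM + 26 = 27170 + 26 = 27196.

27196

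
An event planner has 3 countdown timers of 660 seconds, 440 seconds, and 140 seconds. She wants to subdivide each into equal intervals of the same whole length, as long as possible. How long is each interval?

20 seconds

The interval must divide each timer length; the longest such is the gcd.
660 = 2^2 × 3 × 5 × 11
440 = 2^3 × 5 × 11
140 = 2^2 × 5 × 7
gcd(660, 440, 140) = 2^2 × 5 = 20.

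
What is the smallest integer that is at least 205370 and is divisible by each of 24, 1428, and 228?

The integer must be a common multiple of 24, 1428, and 228, so a multiple of their LCM.
24 = 2^3 × 3
1428 = 2^2 × 3 × 7 × 17
228 = 2^2 × 3 × 19
LCM(24, 1428, 228) = 2^3 × 3 × 7 × 17 × 19 = 54264.
Smallest multiple of 54264 that is ≥ 205370: ⌈205370/54264⌉ × 54264 = 4 × 54264 = 217056.

217056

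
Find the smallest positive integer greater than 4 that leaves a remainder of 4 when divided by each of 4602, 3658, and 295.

N − 4 must be a common multiple of 4602, 3658, and 295.
4602 = 2 × 3 × 13 × 59
3658 = 2 × 31 × 59
295 = 5 × 59
LCM(4602, 3658, 295) = 2 × 3 × 5 × 13 × 31 × 59 = 713310.
Smallest N > 4 is LCM + 4 = 713310 + 4 = 713314.

713314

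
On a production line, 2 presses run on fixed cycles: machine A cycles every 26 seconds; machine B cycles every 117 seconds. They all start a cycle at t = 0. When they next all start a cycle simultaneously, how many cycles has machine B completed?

2 cycles

The first common completion time is the LCM of the periods.
26 = 2 × 13
117 = 3^2 × 13
LCM(26, 117) = 2 × 3^2 × 13 = 234.
Cycles for period 117: 234 / 117 = 2.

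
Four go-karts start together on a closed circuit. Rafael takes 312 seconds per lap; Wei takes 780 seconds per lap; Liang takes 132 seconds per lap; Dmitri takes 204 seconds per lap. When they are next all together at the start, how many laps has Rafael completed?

935 laps

The first common completion time is the LCM of the periods.
312 = 2^3 × 3 × 13
780 = 2^2 × 3 × 5 × 13
132 = 2^2 × 3 × 11
204 = 2^2 × 3 × 17
LCM(312, 780, 132, 204) = 2^3 × 3 × 5 × 11 × 13 × 17 = 291720.
Laps for period 312: 291720 / 312 = 935.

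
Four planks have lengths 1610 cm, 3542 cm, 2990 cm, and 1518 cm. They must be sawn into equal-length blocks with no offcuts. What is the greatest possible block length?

46 cm

This is the greatest common divisor of 1610, 3542, 2990, and 1518.
1610 = 2 × 5 × 7 × 23
3542 = 2 × 7 × 11 × 23
2990 = 2 × 5 × 13 × 23
1518 = 2 × 3 × 11 × 23
gcd(1610, 3542, 2990, 1518) = 2 × 23 = 46.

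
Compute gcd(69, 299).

69 = 3 × 23
299 = 13 × 23
gcd(69, 299) = 23.

23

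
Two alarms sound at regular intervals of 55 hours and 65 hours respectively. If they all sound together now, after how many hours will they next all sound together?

715 hours

The first simultaneous occurrence is after LCM of the individual periods.
55 = 5 × 11
65 = 5 × 13
LCM(55, 65) = 5 × 11 × 13 = 715.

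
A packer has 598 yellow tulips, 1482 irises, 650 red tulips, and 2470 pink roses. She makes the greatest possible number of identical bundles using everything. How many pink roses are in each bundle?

95

Number of bundles = gcd(598, 1482, 650, 2470).
598 = 2 × 13 × 23
1482 = 2 × 3 × 13 × 19
650 = 2 × 5^2 × 13
2470 = 2 × 5 × 13 × 19
gcd(598, 1482, 650, 2470) = 2 × 13 = 26.
pink roses per bundle = 2470 / 26 = 95.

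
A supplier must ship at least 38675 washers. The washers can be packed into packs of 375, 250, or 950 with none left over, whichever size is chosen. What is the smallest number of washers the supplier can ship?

42750

The number of washers must be a common multiple of 375, 250, and 950, so a multiple of their LCM.
375 = 3 × 5^3
250 = 2 × 5^3
950 = 2 × 5^2 × 19
LCM(375, 250, 950) = 2 × 3 × 5^3 × 19 = 14250.
Smallest multiple of 14250 that is ≥ 38675: ⌈38675/14250⌉ × 14250 = 3 × 14250 = 42750.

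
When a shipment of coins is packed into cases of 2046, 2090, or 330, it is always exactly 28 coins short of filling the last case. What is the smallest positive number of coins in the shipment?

194342

Being 28 short of a full case of size k means N ≡ −28 (mod k), i.e. N + 28 is a multiple of each size.
2046 = 2 × 3 × 11 × 31
2090 = 2 × 5 × 11 × 19
330 = 2 × 3 × 5 × 11
LCM(2046, 2090, 330) = 2 × 3 × 5 × 11 × 19 × 31 = 194370.
Smallest positive N is 194370 − 28 = 194342.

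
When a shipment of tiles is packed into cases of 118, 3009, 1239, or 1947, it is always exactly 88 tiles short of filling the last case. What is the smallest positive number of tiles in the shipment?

463298

Being 88 short of a full case of size k means N ≡ −88 (mod k), i.e. N + 88 is a multiple of each size.
118 = 2 × 59
3009 = 3 × 17 × 59
1239 = 3 × 7 × 59
1947 = 3 × 11 × 59
LCM(118, 3009, 1239, 1947) = 2 × 3 × 7 × 11 × 17 × 59 = 463386.
Smallest positive N is 463386 − 88 = 463298.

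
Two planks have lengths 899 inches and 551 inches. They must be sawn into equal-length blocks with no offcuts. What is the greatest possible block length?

29 inches

By the Euclidean algorithm:
899 = 1 × 551 + 348
551 = 1 × 348 + 203
348 = 1 × 203 + 145
203 = 1 × 145 + 58
145 = 2 × 58 + 29
58 = 2 × 29 + 0
gcd(899, 551) = 29.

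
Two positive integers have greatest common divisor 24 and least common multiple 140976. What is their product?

For any two positive integers, gcd × lcm = product = 24 × 140976 = 3383424.

3383424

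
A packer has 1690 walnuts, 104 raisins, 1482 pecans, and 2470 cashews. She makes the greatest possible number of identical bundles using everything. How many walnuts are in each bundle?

65

Number of bundles = gcd(1690, 104, 1482, 2470).
1690 = 2 × 5 × 13^2
104 = 2^3 × 13
1482 = 2 × 3 × 13 × 19
2470 = 2 × 5 × 13 × 19
gcd(1690, 104, 1482, 2470) = 2 × 13 = 26.
walnuts per bundle = 1690 / 26 = 65.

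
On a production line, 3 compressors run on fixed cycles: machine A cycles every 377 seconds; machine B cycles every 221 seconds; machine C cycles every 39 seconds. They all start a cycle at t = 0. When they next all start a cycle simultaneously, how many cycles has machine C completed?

All finish a whole number of cycles simultaneously at t = LCM of the periods.
377 = 13 × 29
221 = 13 × 17
39 = 3 × 13
LCM(377, 221, 39) = 3 × 13 × 17 × 29 = 19227.
Cycles for period 39: 19227 / 39 = 493.

493 cycles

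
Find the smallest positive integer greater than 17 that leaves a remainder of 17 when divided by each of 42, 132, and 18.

2789

N − 17 must be a common multiple of 42, 132, and 18.
42 = 2 × 3 × 7
132 = 2^2 × 3 × 11
18 = 2 × 3^2
LCM(42, 132, 18) = 2^2 × 3^2 × 7 × 11 = 2772.
Smallest N > 17 is LCM + 17 = 2772 + 17 = 2789.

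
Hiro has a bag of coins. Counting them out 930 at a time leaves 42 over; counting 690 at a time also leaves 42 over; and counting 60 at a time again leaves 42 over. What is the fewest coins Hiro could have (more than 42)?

42822

N − 42 must be a common multiple of 930, 690, and 60.
930 = 2 × 3 × 5 × 31
690 = 2 × 3 × 5 × 23
60 = 2^2 × 3 × 5
LCM(930, 690, 60) = 2^2 × 3 × 5 × 23 × 31 = 42780.
Smallest N > 42 is LCM + 42 = 42780 + 42 = 42822.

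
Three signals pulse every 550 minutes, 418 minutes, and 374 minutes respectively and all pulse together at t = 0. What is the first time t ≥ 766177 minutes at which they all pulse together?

Joint pulses occur at multiples of LCM(550, 418, 374).
550 = 2 × 5^2 × 11
418 = 2 × 11 × 19
374 = 2 × 11 × 17
LCM(550, 418, 374) = 2 × 5^2 × 11 × 17 × 19 = 177650.
Smallest multiple of 177650 that is ≥ 766177: ⌈766177/177650⌉ × 177650 = 5 × 177650 = 888250.

888250 minutes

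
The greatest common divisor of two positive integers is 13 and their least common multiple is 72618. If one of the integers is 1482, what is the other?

For two integers, gcd × lcm = product, so the other is (13 × 72618) / 1482 = 944034 / 1482 = 637.

637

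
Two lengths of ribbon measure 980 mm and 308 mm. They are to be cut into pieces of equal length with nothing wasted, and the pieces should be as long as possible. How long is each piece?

28 mm

By the Euclidean algorithm:
980 = 3 × 308 + 56
308 = 5 × 56 + 28
56 = 2 × 28 + 0
gcd(980, 308) = 28.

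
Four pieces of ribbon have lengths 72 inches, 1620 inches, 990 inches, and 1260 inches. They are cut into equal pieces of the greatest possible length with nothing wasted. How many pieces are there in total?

Piece length = gcd(72, 1620, 990, 1260).
72 = 2^3 × 3^2
1620 = 2^2 × 3^4 × 5
990 = 2 × 3^2 × 5 × 11
1260 = 2^2 × 3^2 × 5 × 7
gcd(72, 1620, 990, 1260) = 2 × 3^2 = 18.
Total pieces = 72/18 + 1620/18 + 990/18 + 1260/18 = 4 + 90 + 55 + 70 = 219.

219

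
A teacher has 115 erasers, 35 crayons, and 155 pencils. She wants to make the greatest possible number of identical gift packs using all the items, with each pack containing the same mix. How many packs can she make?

The pack count must divide each quantity, so the greatest is gcd(115, 35, 155).
115 = 5 × 23
35 = 5 × 7
155 = 5 × 31
gcd(115, 35, 155) = 5.

5 packs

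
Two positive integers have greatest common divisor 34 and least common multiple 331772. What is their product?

11280248

For any two positive integers, gcd × lcm = product = 34 × 331772 = 11280248.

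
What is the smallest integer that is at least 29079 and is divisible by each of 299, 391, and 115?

50830

The integer must be a common multiple of 299, 391, and 115, so a multiple of their LCM.
299 = 13 × 23
391 = 17 × 23
115 = 5 × 23
LCM(299, 391, 115) = 5 × 13 × 17 × 23 = 25415.
Smallest multiple of 25415 that is ≥ 29079: ⌈29079/25415⌉ × 25415 = 2 × 25415 = 50830.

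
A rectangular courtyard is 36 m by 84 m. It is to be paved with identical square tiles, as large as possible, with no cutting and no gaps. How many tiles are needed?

21

Tile side = gcd(36, 84).
36 = 2^2 × 3^2
84 = 2^2 × 3 × 7
gcd(36, 84) = 2^2 × 3 = 12.
Tiles: (36/12) × (84/12) = 3 × 7 = 21.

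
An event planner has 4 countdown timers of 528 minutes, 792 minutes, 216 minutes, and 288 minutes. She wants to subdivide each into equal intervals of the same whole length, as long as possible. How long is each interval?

The interval must divide each timer length; the longest such is the gcd.
528 = 2^4 × 3 × 11
792 = 2^3 × 3^2 × 11
216 = 2^3 × 3^3
288 = 2^5 × 3^2
gcd(528, 792, 216, 288) = 2^3 × 3 = 24.

24 minutes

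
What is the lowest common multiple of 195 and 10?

390

195 = 3 × 5 × 13
10 = 2 × 5
LCM(195, 10) = 2 × 3 × 5 × 13 = 390.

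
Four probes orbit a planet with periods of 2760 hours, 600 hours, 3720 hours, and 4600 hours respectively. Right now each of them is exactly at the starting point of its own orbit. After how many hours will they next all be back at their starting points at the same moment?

The first simultaneous occurrence is after LCM of the individual periods.
2760 = 2^3 × 3 × 5 × 23
600 = 2^3 × 3 × 5^2
3720 = 2^3 × 3 × 5 × 31
4600 = 2^3 × 5^2 × 23
LCM(2760, 600, 3720, 4600) = 2^3 × 3 × 5^2 × 23 × 31 = 427800.

427800 hours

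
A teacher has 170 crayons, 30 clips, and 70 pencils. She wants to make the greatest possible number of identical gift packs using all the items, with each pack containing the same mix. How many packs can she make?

10 packs

The pack count must divide each quantity, so the greatest is gcd(170, 30, 70).
170 = 2 × 5 × 17
30 = 2 × 3 × 5
70 = 2 × 5 × 7
gcd(170, 30, 70) = 2 × 5 = 10.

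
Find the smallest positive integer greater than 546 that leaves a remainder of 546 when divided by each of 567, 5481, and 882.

230748

N − 546 must be a common multiple of 567, 5481, and 882.
567 = 3^4 × 7
5481 = 3^3 × 7 × 29
882 = 2 × 3^2 × 7^2
LCM(567, 5481, 882) = 2 × 3^4 × 7^2 × 29 = 230202.
Smallest N > 546 is LCM + 546 = 230202 + 546 = 230748.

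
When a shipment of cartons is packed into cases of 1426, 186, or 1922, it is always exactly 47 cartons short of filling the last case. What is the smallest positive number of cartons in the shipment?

Being 47 short of a full case of size k means N ≡ −47 (mod k), i.e. N + 47 is a multiple of each size.
1426 = 2 × 23 × 31
186 = 2 × 3 × 31
1922 = 2 × 31^2
LCM(1426, 186, 1922) = 2 × 3 × 23 × 31^2 = 132618.
Smallest positive N is 132618 − 47 = 132571.

132571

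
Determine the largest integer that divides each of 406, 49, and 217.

406 = 2 × 7 × 29
49 = 7^2
217 = 7 × 31
gcd(406, 49, 217) = 7.

7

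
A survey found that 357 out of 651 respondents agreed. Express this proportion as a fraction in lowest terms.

17/31

357 = 3 × 7 × 17
651 = 3 × 7 × 31
gcd(357, 651) = 3 × 7 = 21.
Divide numerator and denominator by 21: 357/651 = 17/31.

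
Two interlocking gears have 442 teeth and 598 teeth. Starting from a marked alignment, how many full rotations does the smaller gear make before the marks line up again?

They are all back at their starting positions together after one LCM of the periods.
442 = 2 × 13 × 17
598 = 2 × 13 × 23
LCM(442, 598) = 2 × 13 × 17 × 23 = 10166.
Rotations for period 442: 10166 / 442 = 23.

23 rotations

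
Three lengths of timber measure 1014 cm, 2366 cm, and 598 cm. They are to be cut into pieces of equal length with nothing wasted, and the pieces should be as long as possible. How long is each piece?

Each piece length must divide every original length, so the longest possible is gcd(1014, 2366, 598).
1014 = 2 × 3 × 13^2
2366 = 2 × 7 × 13^2
598 = 2 × 13 × 23
gcd(1014, 2366, 598) = 2 × 13 = 26.

26 cm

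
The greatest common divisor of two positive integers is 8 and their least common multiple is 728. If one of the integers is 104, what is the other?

For two integers, gcd × lcm = product, so the other is (8 × 728) / 104 = 5824 / 104 = 56.

56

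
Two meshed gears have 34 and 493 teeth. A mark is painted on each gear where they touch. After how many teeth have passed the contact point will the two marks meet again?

The first simultaneous occurrence is after LCM of the individual periods.
34 = 2 × 17
493 = 17 × 29
LCM(34, 493) = 2 × 17 × 29 = 986.

986 teeth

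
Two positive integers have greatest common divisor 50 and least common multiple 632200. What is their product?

For any two positive integers, gcd × lcm = product = 50 × 632200 = 31610000.

31610000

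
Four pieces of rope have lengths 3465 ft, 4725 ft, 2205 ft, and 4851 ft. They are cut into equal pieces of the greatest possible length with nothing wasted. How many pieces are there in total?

242

Piece length = gcd(3465, 4725, 2205, 4851).
3465 = 3^2 × 5 × 7 × 11
4725 = 3^3 × 5^2 × 7
2205 = 3^2 × 5 × 7^2
4851 = 3^2 × 7^2 × 11
gcd(3465, 4725, 2205, 4851) = 3^2 × 7 = 63.
Total pieces = 3465/63 + 4725/63 + 2205/63 + 4851/63 = 55 + 75 + 35 + 77 = 242.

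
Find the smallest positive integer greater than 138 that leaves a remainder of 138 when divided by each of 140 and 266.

N − 138 must be a common multiple of 140 and 266.
140 = 2^2 × 5 × 7
266 = 2 × 7 × 19
LCM(140, 266) = 2^2 × 5 × 7 × 19 = 2660.
Smallest N > 138 is LCM + 138 = 2660 + 138 = 2798.

2798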